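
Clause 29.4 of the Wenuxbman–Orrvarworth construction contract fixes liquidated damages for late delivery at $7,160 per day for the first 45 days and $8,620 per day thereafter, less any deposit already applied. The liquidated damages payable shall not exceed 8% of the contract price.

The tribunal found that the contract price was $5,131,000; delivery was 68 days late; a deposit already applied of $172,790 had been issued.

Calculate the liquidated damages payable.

$347,670

First 45 days: 45 × $7,160 = $322,200
Remaining days: (68 − 45) × $8,620 = $198,260
Accrued per-day damages: $322,200 + $198,260 = $520,460
Less deposit already applied: $520,460 − $172,790 = $347,670
Cap: 8% of $5,131,000 = $410,480
Cap at $410,480: $347,670 is within the cap, no reduction.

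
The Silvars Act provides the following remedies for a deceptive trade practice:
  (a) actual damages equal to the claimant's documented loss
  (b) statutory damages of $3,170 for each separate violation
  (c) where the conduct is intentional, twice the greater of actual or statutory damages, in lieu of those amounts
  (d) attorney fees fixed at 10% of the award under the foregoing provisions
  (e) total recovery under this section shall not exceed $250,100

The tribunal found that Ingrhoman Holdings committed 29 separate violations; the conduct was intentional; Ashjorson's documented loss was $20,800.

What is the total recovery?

Statutory damages: 29 × $3,170 = $91,930
Greater of actual damages ($20,800) or statutory damages ($91,930): $91,930
Doubled: 2 × $91,930 = $183,860
Attorney fees: 10% of $183,860 = $18,386
Total before cap: $183,860 + $18,386 = $202,246
Cap at $250,100: $202,246 is within the cap, no reduction.

$202,246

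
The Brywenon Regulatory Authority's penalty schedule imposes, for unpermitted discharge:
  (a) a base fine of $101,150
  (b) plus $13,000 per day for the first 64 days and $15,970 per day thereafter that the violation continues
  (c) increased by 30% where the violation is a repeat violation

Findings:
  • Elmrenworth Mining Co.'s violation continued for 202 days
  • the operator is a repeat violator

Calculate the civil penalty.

First 64 days: 64 × $13,000 = $832,000
Remaining days: (202 − 64) × $15,970 = $2,203,860
Per-day component: $832,000 + $2,203,860 = $3,035,860
Base plus per-day: $101,150 + $3,035,860 = $3,137,010
Enhancement: 30% of $3,137,010 = $941,103
Enhanced fine: $3,137,010 + $941,103 = $4,078,113

$4,078,113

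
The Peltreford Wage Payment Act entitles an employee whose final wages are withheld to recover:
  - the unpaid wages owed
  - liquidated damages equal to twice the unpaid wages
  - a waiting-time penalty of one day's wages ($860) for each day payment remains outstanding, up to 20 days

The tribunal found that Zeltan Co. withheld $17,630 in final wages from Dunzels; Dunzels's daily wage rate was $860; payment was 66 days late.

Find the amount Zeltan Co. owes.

Doubled: 2 × $17,630 = $35,260
Penalty days: min(66, 20) = 20
Waiting-time penalty: 20 × $860 = $17,200
Total award: $17,630 + $35,260 + $17,200 = $70,090

$70,090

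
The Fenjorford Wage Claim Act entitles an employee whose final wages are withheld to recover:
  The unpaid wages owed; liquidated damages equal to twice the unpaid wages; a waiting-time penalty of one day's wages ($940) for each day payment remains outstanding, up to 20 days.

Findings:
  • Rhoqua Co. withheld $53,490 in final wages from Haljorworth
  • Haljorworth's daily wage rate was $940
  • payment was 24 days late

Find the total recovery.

Doubled: 2 × $53,490 = $106,980
Penalty days: min(24, 20) = 20
Waiting-time penalty: 20 × $940 = $18,800
Total award: $53,490 + $106,980 + $18,800 = $179,270

Total award: $179,270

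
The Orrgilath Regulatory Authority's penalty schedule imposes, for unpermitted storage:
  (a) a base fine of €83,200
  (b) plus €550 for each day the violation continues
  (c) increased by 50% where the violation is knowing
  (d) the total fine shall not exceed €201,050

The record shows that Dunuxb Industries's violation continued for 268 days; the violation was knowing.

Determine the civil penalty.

€201,050

Per-day component: 268 × €550 = €147,400
Base plus per-day: €83,200 + €147,400 = €230,600
Enhancement: 50% of €230,600 = €115,300
Enhanced fine: €230,600 + €115,300 = €345,900
Cap at €201,050: €345,900 exceeds the cap → €201,050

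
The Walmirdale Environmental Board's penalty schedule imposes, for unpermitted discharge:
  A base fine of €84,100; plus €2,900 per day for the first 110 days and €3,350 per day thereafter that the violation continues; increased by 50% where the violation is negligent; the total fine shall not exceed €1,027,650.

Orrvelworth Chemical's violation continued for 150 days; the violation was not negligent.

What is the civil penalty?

€537,100

First 110 days: 110 × €2,900 = €319,000
Remaining days: (150 − 110) × €3,350 = €134,000
Per-day component: €319,000 + €134,000 = €453,000
Base plus per-day: €84,100 + €453,000 = €537,100
The violation was not negligent: no 50% increase.
Cap at €1,027,650: €537,100 is within the cap, no reduction.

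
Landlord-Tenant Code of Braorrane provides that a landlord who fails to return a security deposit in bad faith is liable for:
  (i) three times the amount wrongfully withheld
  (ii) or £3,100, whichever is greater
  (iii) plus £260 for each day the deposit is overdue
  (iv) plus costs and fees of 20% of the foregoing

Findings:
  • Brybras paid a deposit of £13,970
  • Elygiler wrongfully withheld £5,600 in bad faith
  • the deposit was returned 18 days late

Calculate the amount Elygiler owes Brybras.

£25,776

Trebled: 3 × £5,600 = £16,800
Minimum £3,100: £16,800 meets the minimum, no increase.
Late-return penalty: 18 × £260 = £4,680
Damages plus late penalty: £16,800 + £4,680 = £21,480
Costs and fees: 20% of £21,480 = £4,296
Total recovery: £21,480 + £4,296 = £25,776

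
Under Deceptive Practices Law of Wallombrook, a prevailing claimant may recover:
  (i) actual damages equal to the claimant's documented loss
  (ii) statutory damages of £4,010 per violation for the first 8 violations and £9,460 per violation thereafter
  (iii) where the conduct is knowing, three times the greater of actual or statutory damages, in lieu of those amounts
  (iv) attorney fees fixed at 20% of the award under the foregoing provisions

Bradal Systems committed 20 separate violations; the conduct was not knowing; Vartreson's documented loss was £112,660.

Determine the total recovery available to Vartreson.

Total recovery: £309,912

First 8 violations: 8 × £4,010 = £32,080
Remaining violations: (20 − 8) × £9,460 = £113,520
Statutory damages: £32,080 + £113,520 = £145,600
Conduct not knowing: the in-lieu enhancement does not apply.
Actual plus statutory damages: £112,660 + £145,600 = £258,260
Attorney fees: 20% of £258,260 = £51,652
Total recovery: £258,260 + £51,652 = £309,912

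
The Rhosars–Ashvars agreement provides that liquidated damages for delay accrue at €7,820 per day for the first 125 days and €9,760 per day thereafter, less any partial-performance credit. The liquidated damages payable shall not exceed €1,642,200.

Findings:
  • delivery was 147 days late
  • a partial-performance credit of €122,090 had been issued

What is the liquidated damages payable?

First 125 days: 125 × €7,820 = €977,500
Remaining days: (147 − 125) × €9,760 = €214,720
Accrued per-day damages: €977,500 + €214,720 = €1,192,220
Less partial-performance credit: €1,192,220 − €122,090 = €1,070,130
Cap at €1,642,200: €1,070,130 is within the cap, no reduction.

€1,070,130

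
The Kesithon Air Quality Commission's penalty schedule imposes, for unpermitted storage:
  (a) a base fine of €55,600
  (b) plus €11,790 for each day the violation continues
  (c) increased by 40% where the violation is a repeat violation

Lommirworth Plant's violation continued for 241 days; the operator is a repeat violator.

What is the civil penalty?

Per-day component: 241 × €11,790 = €2,841,390
Base plus per-day: €55,600 + €2,841,390 = €2,896,990
Enhancement: 40% of €2,896,990 = €1,158,796
Enhanced fine: €2,896,990 + €1,158,796 = €4,055,786

€4,055,786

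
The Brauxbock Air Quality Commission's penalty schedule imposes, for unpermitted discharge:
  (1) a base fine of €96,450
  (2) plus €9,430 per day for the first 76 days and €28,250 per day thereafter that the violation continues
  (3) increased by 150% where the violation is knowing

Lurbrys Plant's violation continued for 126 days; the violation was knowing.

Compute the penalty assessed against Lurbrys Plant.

First 76 days: 76 × €9,430 = €716,680
Remaining days: (126 − 76) × €28,250 = €1,412,500
Per-day component: €716,680 + €1,412,500 = €2,129,180
Base plus per-day: €96,450 + €2,129,180 = €2,225,630
Enhancement: 150% of €2,225,630 = €3,338,445
Enhanced fine: €2,225,630 + €3,338,445 = €5,564,075

€5,564,075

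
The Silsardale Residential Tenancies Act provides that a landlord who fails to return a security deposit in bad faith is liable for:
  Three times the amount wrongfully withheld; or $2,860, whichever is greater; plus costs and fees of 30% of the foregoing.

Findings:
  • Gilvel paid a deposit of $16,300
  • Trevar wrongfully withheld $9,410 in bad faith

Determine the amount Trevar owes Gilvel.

$36,699

Trebled: 3 × $9,410 = $28,230
Minimum $2,860: $28,230 meets the minimum, no increase.
Costs and fees: 30% of $28,230 = $8,469
Total recovery: $28,230 + $8,469 = $36,699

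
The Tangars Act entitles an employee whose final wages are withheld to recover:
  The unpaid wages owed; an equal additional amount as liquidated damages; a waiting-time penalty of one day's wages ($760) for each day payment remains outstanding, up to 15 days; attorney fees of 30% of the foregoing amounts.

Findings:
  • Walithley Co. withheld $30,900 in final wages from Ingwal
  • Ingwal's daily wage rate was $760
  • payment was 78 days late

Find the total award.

Total award: $95,160

Liquidated damages (equal amount): $30,900
Penalty days: min(78, 15) = 15
Waiting-time penalty: 15 × $760 = $11,400
Subtotal: $30,900 + $30,900 + $11,400 = $73,200
Attorney fees: 30% of $73,200 = $21,960
Total award: $73,200 + $21,960 = $95,160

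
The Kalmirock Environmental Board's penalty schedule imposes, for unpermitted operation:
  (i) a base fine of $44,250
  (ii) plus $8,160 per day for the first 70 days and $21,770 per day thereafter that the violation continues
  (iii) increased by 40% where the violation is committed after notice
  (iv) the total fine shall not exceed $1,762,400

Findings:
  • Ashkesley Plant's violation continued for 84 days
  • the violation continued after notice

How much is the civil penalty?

First 70 days: 70 × $8,160 = $571,200
Remaining days: (84 − 70) × $21,770 = $304,780
Per-day component: $571,200 + $304,780 = $875,980
Base plus per-day: $44,250 + $875,980 = $920,230
Enhancement: 40% of $920,230 = $368,092
Enhanced fine: $920,230 + $368,092 = $1,288,322
Cap at $1,762,400: $1,288,322 is within the cap, no reduction.

$1,288,322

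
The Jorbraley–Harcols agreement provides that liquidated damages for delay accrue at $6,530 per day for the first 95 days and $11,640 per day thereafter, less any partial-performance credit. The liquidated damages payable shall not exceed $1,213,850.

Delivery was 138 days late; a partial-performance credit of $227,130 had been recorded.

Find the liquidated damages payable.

First 95 days: 95 × $6,530 = $620,350
Remaining days: (138 − 95) × $11,640 = $500,520
Accrued per-day damages: $620,350 + $500,520 = $1,120,870
Less partial-performance credit: $1,120,870 − $227,130 = $893,740
Cap at $1,213,850: $893,740 is within the cap, no reduction.

Liquidated damages: $893,740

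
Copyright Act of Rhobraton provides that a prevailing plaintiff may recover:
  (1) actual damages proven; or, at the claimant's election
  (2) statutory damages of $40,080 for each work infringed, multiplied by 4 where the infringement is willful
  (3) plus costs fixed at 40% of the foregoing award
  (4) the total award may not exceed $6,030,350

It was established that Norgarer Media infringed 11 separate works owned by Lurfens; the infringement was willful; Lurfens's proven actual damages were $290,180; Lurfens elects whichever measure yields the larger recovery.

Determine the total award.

Statutory damages: 11 × $40,080 = $440,880
Multiplied by 4: 4 × $440,880 = $1,763,520
Greater of actual damages ($290,180) or enhanced statutory damages ($1,763,520): $1,763,520
Costs: 40% of $1,763,520 = $705,408
Award plus costs: $1,763,520 + $705,408 = $2,468,928
Cap at $6,030,350: $2,468,928 is within the cap, no reduction.

$2,468,928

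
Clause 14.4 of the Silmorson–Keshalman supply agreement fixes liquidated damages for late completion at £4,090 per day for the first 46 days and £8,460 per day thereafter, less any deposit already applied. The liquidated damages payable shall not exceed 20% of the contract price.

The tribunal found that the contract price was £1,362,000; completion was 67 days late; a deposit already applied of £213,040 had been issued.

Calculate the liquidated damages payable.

First 46 days: 46 × £4,090 = £188,140
Remaining days: (67 − 46) × £8,460 = £177,660
Accrued per-day damages: £188,140 + £177,660 = £365,800
Less deposit already applied: £365,800 − £213,040 = £152,760
Cap: 20% of £1,362,000 = £272,400
Cap at £272,400: £152,760 is within the cap, no reduction.

Liquidated damages: £152,760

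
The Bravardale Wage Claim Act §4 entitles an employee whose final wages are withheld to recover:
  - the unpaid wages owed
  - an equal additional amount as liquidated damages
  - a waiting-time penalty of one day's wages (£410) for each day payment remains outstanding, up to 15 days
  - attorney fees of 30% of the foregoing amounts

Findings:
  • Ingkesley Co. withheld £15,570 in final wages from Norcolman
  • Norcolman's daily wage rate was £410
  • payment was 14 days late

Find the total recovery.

Liquidated damages (equal amount): £15,570
Penalty days: min(14, 15) = 14
Waiting-time penalty: 14 × £410 = £5,740
Subtotal: £15,570 + £15,570 + £5,740 = £36,880
Attorney fees: 30% of £36,880 = £11,064
Total award: £36,880 + £11,064 = £47,944

£47,944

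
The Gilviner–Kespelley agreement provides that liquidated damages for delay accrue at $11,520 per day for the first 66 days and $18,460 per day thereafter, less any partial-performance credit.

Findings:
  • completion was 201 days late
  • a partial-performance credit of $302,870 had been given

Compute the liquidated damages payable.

$2,949,550

First 66 days: 66 × $11,520 = $760,320
Remaining days: (201 − 66) × $18,460 = $2,492,100
Accrued per-day damages: $760,320 + $2,492,100 = $3,252,420
Less partial-performance credit: $3,252,420 − $302,870 = $2,949,550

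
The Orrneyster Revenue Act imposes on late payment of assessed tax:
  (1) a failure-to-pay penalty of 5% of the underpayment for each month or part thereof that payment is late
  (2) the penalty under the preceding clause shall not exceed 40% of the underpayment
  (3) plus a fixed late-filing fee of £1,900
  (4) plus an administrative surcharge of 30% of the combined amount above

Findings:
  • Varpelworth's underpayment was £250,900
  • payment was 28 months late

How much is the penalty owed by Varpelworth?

Penalty: £132,938

Accrued rate: 5% × 28 = 140%, capped at 40% → 40%
Failure-to-pay penalty: 40% of £250,900 = £100,360
Penalty before surcharge: £100,360 + £1,900 = £102,260
Administrative surcharge: 30% of £102,260 = £30,678
Total penalty: £102,260 + £30,678 = £132,938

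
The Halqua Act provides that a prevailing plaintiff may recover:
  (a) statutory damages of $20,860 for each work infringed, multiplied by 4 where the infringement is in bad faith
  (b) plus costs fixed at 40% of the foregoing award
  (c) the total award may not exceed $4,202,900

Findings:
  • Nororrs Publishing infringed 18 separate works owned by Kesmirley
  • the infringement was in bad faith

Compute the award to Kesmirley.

Statutory damages: 18 × $20,860 = $375,480
Multiplied by 4: 4 × $375,480 = $1,501,920
Costs: 40% of $1,501,920 = $600,768
Award plus costs: $1,501,920 + $600,768 = $2,102,688
Cap at $4,202,900: $2,102,688 is within the cap, no reduction.

$2,102,688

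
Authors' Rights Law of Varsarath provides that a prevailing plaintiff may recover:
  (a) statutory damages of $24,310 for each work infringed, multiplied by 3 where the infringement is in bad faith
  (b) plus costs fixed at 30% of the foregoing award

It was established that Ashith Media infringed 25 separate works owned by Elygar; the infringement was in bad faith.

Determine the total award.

Statutory damages: 25 × $24,310 = $607,750
Trebled: 3 × $607,750 = $1,823,250
Costs: 30% of $1,823,250 = $546,975
Award plus costs: $1,823,250 + $546,975 = $2,370,225

$2,370,225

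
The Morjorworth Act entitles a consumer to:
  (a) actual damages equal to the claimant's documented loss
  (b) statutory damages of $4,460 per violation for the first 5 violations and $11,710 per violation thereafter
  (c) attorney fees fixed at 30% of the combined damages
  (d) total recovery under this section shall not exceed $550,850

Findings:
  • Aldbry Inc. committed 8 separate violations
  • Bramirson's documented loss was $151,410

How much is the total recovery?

$271,492

First 5 violations: 5 × $4,460 = $22,300
Remaining violations: (8 − 5) × $11,710 = $35,130
Statutory damages: $22,300 + $35,130 = $57,430
Combined damages: $151,410 + $57,430 = $208,840
Attorney fees: 30% of $208,840 = $62,652
Total before cap: $208,840 + $62,652 = $271,492
Cap at $550,850: $271,492 is within the cap, no reduction.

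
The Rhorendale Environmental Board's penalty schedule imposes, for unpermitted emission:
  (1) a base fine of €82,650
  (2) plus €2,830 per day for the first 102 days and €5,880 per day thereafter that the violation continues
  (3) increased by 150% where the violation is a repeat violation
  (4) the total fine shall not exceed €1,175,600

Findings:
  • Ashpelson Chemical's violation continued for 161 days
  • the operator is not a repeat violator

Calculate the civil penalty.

€718,230

First 102 days: 102 × €2,830 = €288,660
Remaining days: (161 − 102) × €5,880 = €346,920
Per-day component: €288,660 + €346,920 = €635,580
Base plus per-day: €82,650 + €635,580 = €718,230
The operator is not a repeat violator: no 150% increase.
Cap at €1,175,600: €718,230 is within the cap, no reduction.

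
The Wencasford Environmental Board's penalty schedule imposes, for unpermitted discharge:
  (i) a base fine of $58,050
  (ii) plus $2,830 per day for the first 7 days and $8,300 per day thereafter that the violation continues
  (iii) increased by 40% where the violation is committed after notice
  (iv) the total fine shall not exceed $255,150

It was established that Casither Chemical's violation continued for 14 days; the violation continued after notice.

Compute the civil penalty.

First 7 days: 7 × $2,830 = $19,810
Remaining days: (14 − 7) × $8,300 = $58,100
Per-day component: $19,810 + $58,100 = $77,910
Base plus per-day: $58,050 + $77,910 = $135,960
Enhancement: 40% of $135,960 = $54,384
Enhanced fine: $135,960 + $54,384 = $190,344
Cap at $255,150: $190,344 is within the cap, no reduction.

$190,344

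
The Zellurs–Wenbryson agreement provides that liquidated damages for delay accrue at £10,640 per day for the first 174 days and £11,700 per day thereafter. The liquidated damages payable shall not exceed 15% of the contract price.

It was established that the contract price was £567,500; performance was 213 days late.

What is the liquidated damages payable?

Liquidated damages: £85,125

First 174 days: 174 × £10,640 = £1,851,360
Remaining days: (213 − 174) × £11,700 = £456,300
Accrued per-day damages: £1,851,360 + £456,300 = £2,307,660
Cap: 15% of £567,500 = £85,125
Cap at £85,125: £2,307,660 exceeds the cap → £85,125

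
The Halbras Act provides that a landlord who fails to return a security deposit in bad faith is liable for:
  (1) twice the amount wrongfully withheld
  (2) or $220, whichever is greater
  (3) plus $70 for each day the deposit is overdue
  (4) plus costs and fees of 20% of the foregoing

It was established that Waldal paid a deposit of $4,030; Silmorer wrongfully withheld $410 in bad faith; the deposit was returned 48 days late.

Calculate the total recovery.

Doubled: 2 × $410 = $820
Minimum $220: $820 meets the minimum, no increase.
Late-return penalty: 48 × $70 = $3,360
Damages plus late penalty: $820 + $3,360 = $4,180
Costs and fees: 20% of $4,180 = $836
Total recovery: $4,180 + $836 = $5,016

$5,016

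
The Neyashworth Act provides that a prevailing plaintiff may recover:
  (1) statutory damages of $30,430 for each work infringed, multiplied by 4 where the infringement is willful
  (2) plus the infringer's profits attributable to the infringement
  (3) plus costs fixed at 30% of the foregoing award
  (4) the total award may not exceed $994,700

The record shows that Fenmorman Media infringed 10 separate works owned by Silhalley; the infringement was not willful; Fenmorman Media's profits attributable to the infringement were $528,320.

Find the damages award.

Statutory damages: 10 × $30,430 = $304,300
Infringement not willful: no ×4 enhancement.
Combined award: $304,300 + $528,320 = $832,620
Costs: 30% of $832,620 = $249,786
Award plus costs: $832,620 + $249,786 = $1,082,406
Cap at $994,700: $1,082,406 exceeds the cap → $994,700

$994,700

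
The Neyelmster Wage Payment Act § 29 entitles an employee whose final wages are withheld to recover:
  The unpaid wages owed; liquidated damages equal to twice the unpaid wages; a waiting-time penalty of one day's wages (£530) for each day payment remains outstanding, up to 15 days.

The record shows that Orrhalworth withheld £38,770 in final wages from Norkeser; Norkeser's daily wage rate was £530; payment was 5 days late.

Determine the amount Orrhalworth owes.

£118,960

Doubled: 2 × £38,770 = £77,540
Penalty days: min(5, 15) = 5
Waiting-time penalty: 5 × £530 = £2,650
Total award: £38,770 + £77,540 + £2,650 = £118,960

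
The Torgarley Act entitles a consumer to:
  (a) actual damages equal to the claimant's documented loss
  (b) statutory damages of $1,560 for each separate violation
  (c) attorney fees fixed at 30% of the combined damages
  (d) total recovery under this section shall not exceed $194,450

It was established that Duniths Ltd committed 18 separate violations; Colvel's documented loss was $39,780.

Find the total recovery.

$88,218

Statutory damages: 18 × $1,560 = $28,080
Combined damages: $39,780 + $28,080 = $67,860
Attorney fees: 30% of $67,860 = $20,358
Total before cap: $67,860 + $20,358 = $88,218
Cap at $194,450: $88,218 is within the cap, no reduction.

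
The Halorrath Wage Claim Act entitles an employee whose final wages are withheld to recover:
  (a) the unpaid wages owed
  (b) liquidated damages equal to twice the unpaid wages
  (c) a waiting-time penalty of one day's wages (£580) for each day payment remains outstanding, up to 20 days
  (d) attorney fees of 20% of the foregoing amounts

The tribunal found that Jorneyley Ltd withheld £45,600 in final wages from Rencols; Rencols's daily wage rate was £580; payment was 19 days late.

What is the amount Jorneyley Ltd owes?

Doubled: 2 × £45,600 = £91,200
Penalty days: min(19, 20) = 19
Waiting-time penalty: 19 × £580 = £11,020
Subtotal: £45,600 + £91,200 + £11,020 = £147,820
Attorney fees: 20% of £147,820 = £29,564
Total award: £147,820 + £29,564 = £177,384

£177,384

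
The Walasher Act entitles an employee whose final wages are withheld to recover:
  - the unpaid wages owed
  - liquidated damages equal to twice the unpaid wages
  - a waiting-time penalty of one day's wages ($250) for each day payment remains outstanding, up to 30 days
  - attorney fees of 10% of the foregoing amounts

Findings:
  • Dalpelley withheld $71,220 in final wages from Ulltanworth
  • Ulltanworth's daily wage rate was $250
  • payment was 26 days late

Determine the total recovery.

Doubled: 2 × $71,220 = $142,440
Penalty days: min(26, 30) = 26
Waiting-time penalty: 26 × $250 = $6,500
Subtotal: $71,220 + $142,440 + $6,500 = $220,160
Attorney fees: 10% of $220,160 = $22,016
Total award: $220,160 + $22,016 = $242,176

$242,176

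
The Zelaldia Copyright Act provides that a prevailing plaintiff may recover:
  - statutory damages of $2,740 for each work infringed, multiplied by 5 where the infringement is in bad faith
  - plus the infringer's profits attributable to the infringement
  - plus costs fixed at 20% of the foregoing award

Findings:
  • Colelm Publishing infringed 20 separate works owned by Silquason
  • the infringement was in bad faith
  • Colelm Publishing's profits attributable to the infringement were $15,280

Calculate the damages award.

$347,136

Statutory damages: 20 × $2,740 = $54,800
Multiplied by 5: 5 × $54,800 = $274,000
Combined award: $274,000 + $15,280 = $289,280
Costs: 20% of $289,280 = $57,856
Award plus costs: $289,280 + $57,856 = $347,136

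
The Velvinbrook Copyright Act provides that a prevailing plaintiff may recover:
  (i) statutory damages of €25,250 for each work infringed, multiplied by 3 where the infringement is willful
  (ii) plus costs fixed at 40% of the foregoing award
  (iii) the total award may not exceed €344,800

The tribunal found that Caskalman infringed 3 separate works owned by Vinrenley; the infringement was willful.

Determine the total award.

Statutory damages: 3 × €25,250 = €75,750
Trebled: 3 × €75,750 = €227,250
Costs: 40% of €227,250 = €90,900
Award plus costs: €227,250 + €90,900 = €318,150
Cap at €344,800: €318,150 is within the cap, no reduction.

€318,150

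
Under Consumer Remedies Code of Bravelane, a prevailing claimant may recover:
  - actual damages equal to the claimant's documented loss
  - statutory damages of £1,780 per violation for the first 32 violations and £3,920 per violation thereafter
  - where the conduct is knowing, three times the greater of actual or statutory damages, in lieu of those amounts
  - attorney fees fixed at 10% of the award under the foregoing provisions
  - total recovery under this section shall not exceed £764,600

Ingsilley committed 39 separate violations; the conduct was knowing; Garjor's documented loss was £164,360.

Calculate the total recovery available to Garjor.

First 32 violations: 32 × £1,780 = £56,960
Remaining violations: (39 − 32) × £3,920 = £27,440
Statutory damages: £56,960 + £27,440 = £84,400
Greater of actual damages (£164,360) or statutory damages (£84,400): £164,360
Trebled: 3 × £164,360 = £493,080
Attorney fees: 10% of £493,080 = £49,308
Total before cap: £493,080 + £49,308 = £542,388
Cap at £764,600: £542,388 is within the cap, no reduction.

£542,388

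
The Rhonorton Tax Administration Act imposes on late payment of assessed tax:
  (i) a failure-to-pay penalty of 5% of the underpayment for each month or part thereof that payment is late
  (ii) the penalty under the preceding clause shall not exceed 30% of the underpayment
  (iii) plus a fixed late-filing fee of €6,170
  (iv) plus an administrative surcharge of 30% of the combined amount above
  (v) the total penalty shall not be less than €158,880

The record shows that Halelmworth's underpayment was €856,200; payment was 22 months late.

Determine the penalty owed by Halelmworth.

€341,939

Accrued rate: 5% × 22 = 110%, capped at 30% → 30%
Failure-to-pay penalty: 30% of €856,200 = €256,860
Penalty before surcharge: €256,860 + €6,170 = €263,030
Administrative surcharge: 30% of €263,030 = €78,909
Total penalty: €263,030 + €78,909 = €341,939
Minimum €158,880: €341,939 meets the minimum, no increase.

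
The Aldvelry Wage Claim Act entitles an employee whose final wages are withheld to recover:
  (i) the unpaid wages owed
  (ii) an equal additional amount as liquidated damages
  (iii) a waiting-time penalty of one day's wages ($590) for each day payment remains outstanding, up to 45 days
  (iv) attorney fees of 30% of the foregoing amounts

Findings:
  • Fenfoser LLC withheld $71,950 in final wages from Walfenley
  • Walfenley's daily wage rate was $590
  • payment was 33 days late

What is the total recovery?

Liquidated damages (equal amount): $71,950
Penalty days: min(33, 45) = 33
Waiting-time penalty: 33 × $590 = $19,470
Subtotal: $71,950 + $71,950 + $19,470 = $163,370
Attorney fees: 30% of $163,370 = $49,011
Total award: $163,370 + $49,011 = $212,381

Total award: $212,381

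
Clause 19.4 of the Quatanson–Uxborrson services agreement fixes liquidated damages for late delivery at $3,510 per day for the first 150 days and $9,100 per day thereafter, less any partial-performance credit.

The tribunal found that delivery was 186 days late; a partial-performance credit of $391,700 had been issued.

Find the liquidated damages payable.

First 150 days: 150 × $3,510 = $526,500
Remaining days: (186 − 150) × $9,100 = $327,600
Accrued per-day damages: $526,500 + $327,600 = $854,100
Less partial-performance credit: $854,100 − $391,700 = $462,400

$462,400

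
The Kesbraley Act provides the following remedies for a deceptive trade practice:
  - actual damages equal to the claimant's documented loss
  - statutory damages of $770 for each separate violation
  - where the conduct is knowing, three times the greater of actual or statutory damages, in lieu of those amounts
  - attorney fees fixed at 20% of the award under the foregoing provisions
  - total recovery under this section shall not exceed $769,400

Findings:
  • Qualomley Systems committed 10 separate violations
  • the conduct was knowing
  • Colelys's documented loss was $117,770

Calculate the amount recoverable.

Statutory damages: 10 × $770 = $7,700
Greater of actual damages ($117,770) or statutory damages ($7,700): $117,770
Trebled: 3 × $117,770 = $353,310
Attorney fees: 20% of $353,310 = $70,662
Total before cap: $353,310 + $70,662 = $423,972
Cap at $769,400: $423,972 is within the cap, no reduction.

Total recovery: $423,972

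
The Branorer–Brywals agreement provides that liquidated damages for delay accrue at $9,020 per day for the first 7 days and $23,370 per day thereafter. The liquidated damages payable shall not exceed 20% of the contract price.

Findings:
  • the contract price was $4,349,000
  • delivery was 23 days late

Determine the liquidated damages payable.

First 7 days: 7 × $9,020 = $63,140
Remaining days: (23 − 7) × $23,370 = $373,920
Accrued per-day damages: $63,140 + $373,920 = $437,060
Cap: 20% of $4,349,000 = $869,800
Cap at $869,800: $437,060 is within the cap, no reduction.

$437,060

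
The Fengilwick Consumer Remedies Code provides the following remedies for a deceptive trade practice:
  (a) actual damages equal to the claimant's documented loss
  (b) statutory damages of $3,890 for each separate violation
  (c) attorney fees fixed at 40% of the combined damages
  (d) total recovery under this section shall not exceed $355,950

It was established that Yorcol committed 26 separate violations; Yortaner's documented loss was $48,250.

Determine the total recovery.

Statutory damages: 26 × $3,890 = $101,140
Combined damages: $48,250 + $101,140 = $149,390
Attorney fees: 40% of $149,390 = $59,756
Total before cap: $149,390 + $59,756 = $209,146
Cap at $355,950: $209,146 is within the cap, no reduction.

$209,146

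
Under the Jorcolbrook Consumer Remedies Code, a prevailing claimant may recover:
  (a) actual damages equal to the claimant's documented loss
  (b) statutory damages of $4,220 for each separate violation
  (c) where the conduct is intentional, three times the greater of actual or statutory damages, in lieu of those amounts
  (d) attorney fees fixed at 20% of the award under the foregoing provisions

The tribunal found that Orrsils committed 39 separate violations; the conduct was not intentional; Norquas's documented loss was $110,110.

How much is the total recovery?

$329,628

Statutory damages: 39 × $4,220 = $164,580
Conduct not intentional: the in-lieu enhancement does not apply.
Actual plus statutory damages: $110,110 + $164,580 = $274,690
Attorney fees: 20% of $274,690 = $54,938
Total recovery: $274,690 + $54,938 = $329,628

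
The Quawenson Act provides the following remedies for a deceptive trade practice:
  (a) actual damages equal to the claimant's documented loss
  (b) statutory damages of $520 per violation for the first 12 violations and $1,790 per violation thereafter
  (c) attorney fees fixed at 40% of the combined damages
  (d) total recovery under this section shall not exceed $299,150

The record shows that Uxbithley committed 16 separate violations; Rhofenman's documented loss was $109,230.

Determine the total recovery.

First 12 violations: 12 × $520 = $6,240
Remaining violations: (16 − 12) × $1,790 = $7,160
Statutory damages: $6,240 + $7,160 = $13,400
Combined damages: $109,230 + $13,400 = $122,630
Attorney fees: 40% of $122,630 = $49,052
Total before cap: $122,630 + $49,052 = $171,682
Cap at $299,150: $171,682 is within the cap, no reduction.

$171,682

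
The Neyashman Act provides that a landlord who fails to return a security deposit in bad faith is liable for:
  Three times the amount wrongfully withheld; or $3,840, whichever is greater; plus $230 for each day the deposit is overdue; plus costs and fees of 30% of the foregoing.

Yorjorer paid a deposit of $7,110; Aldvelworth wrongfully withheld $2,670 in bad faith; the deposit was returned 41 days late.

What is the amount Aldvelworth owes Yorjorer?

$22,672

Trebled: 3 × $2,670 = $8,010
Minimum $3,840: $8,010 meets the minimum, no increase.
Late-return penalty: 41 × $230 = $9,430
Damages plus late penalty: $8,010 + $9,430 = $17,440
Costs and fees: 30% of $17,440 = $5,232
Total recovery: $17,440 + $5,232 = $22,672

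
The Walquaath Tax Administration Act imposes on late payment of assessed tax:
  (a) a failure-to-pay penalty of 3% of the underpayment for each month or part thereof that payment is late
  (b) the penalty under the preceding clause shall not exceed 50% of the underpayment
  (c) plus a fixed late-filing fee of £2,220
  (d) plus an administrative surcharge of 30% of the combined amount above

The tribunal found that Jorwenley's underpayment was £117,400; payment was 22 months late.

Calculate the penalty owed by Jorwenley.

Accrued rate: 3% × 22 = 66%, capped at 50% → 50%
Failure-to-pay penalty: 50% of £117,400 = £58,700
Penalty before surcharge: £58,700 + £2,220 = £60,920
Administrative surcharge: 30% of £60,920 = £18,276
Total penalty: £60,920 + £18,276 = £79,196

£79,196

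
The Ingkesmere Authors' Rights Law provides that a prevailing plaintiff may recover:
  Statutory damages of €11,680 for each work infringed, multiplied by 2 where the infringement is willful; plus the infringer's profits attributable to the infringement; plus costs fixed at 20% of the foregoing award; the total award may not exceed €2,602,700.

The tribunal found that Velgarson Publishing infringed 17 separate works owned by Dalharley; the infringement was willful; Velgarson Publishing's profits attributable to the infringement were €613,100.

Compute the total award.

Award: €1,212,264

Statutory damages: 17 × €11,680 = €198,560
Doubled: 2 × €198,560 = €397,120
Combined award: €397,120 + €613,100 = €1,010,220
Costs: 20% of €1,010,220 = €202,044
Award plus costs: €1,010,220 + €202,044 = €1,212,264
Cap at €2,602,700: €1,212,264 is within the cap, no reduction.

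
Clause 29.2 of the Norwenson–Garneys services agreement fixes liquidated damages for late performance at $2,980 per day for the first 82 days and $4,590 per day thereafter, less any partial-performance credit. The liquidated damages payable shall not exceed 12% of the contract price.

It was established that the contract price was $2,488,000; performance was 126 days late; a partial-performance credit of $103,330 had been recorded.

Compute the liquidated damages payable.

First 82 days: 82 × $2,980 = $244,360
Remaining days: (126 − 82) × $4,590 = $201,960
Accrued per-day damages: $244,360 + $201,960 = $446,320
Less partial-performance credit: $446,320 − $103,330 = $342,990
Cap: 12% of $2,488,000 = $298,560
Cap at $298,560: $342,990 exceeds the cap → $298,560

$298,560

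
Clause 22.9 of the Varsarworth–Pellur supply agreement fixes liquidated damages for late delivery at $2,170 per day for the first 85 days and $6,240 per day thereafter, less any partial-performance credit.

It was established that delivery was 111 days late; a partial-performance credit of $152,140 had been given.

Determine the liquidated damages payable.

Liquidated damages: $194,550

First 85 days: 85 × $2,170 = $184,450
Remaining days: (111 − 85) × $6,240 = $162,240
Accrued per-day damages: $184,450 + $162,240 = $346,690
Less partial-performance credit: $346,690 − $152,140 = $194,550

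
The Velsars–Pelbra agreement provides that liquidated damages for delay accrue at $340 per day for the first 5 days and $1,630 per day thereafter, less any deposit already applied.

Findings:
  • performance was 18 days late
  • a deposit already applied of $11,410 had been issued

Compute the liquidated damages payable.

$11,480

First 5 days: 5 × $340 = $1,700
Remaining days: (18 − 5) × $1,630 = $21,190
Accrued per-day damages: $1,700 + $21,190 = $22,890
Less deposit already applied: $22,890 − $11,410 = $11,480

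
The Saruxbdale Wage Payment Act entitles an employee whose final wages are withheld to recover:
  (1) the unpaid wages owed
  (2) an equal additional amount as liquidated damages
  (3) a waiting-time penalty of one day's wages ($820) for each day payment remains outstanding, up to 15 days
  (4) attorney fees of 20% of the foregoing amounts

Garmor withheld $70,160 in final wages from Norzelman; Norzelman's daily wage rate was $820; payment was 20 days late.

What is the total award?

$183,144

Liquidated damages (equal amount): $70,160
Penalty days: min(20, 15) = 15
Waiting-time penalty: 15 × $820 = $12,300
Subtotal: $70,160 + $70,160 + $12,300 = $152,620
Attorney fees: 20% of $152,620 = $30,524
Total award: $152,620 + $30,524 = $183,144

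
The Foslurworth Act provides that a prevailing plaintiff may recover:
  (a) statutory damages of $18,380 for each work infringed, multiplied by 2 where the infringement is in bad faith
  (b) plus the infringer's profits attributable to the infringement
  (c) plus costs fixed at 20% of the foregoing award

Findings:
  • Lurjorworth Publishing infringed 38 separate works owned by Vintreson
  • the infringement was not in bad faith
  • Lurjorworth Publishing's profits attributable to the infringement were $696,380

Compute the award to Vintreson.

$1,673,784

Statutory damages: 38 × $18,380 = $698,440
Infringement not in bad faith: no ×2 enhancement.
Combined award: $698,440 + $696,380 = $1,394,820
Costs: 20% of $1,394,820 = $278,964
Award plus costs: $1,394,820 + $278,964 = $1,673,784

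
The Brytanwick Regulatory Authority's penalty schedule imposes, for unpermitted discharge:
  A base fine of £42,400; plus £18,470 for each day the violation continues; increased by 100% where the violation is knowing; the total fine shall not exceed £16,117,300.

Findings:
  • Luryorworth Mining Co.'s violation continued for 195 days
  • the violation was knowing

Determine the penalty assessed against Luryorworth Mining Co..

Civil penalty: £7,288,100

Per-day component: 195 × £18,470 = £3,601,650
Base plus per-day: £42,400 + £3,601,650 = £3,644,050
Enhancement: 100% of £3,644,050 = £3,644,050
Enhanced fine: £3,644,050 + £3,644,050 = £7,288,100
Cap at £16,117,300: £7,288,100 is within the cap, no reduction.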